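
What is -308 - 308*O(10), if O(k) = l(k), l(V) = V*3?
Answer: -9548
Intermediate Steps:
l(V) = 3*V
O(k) = 3*k
-308 - 308*O(10) = -308 - 924*10 = -308 - 308*30 = -308 - 9240 = -9548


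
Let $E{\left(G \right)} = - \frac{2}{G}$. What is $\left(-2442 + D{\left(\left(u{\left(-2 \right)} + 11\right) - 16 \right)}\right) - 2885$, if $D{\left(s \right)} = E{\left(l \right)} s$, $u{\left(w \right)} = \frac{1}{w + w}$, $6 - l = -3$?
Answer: $- \frac{31955}{6} \approx -5325.8$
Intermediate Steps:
$l = 9$ ($l = 6 - -3 = 6 + 3 = 9$)
$u{\left(w \right)} = \frac{1}{2 w}$
$D{\left(s \right)} = - \frac{2 s}{9}$ ($D{\left(s \right)} = - \frac{2}{9} s = \left(-2\right) \frac{1}{9} s = - \frac{2 s}{9}$)
$\left(-2442 + D{\left(\left(u{\left(-2 \right)} + 11\right) - 16 \right)}\right) - 2885 = \left(-2442 - \frac{2 \left(\left(\frac{1}{2 \left(-2\right)} + 11\right) - 16\right)}{9}\right) - 2885 = \left(-2442 - \frac{2 \left(\left(\frac{1}{2} \left(- \frac{1}{2}\right) + 11\right) - 16\right)}{9}\right) - 2885 = \left(-2442 - \frac{2 \left(\left(- \frac{1}{4} + 11\right) - 16\right)}{9}\right) - 2885 = \left(-2442 - \frac{2 \left(\frac{43}{4} - 16\right)}{9}\right) - 2885 = \left(-2442 - - \frac{7}{6}\right) - 2885 = \left(-2442 + \frac{7}{6}\right) - 2885 = - \frac{14645}{6} - 2885 = - \frac{31955}{6}$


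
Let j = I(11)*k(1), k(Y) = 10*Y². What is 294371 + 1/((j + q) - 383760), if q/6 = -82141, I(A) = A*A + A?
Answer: 257658815105/875286 ≈ 2.9437e+5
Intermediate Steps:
I(A) = A + A² (I(A) = A² + A = A + A²)
q = -492846 (q = 6*(-82141) = -492846)
j = 1320 (j = (11*(1 + 11))*(10*1²) = (11*12)*(10*1) = 132*10 = 1320)
294371 + 1/((j + q) - 383760) = 294371 + 1/((1320 - 492846) - 383760) = 294371 + 1/(-491526 - 383760) = 294371 + 1/(-875286) = 294371 - 1/875286 = 257658815105/875286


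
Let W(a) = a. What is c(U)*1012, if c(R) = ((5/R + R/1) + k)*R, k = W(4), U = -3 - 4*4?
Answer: 293480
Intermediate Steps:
U = -19 (U = -3 - 16 = -19)
k = 4
c(R) = R*(4 + R + 5/R) (c(R) = ((5/R + R/1) + 4)*R = ((5/R + R*1) + 4)*R = ((5/R + R) + 4)*R = ((R + 5/R) + 4)*R = (4 + R + 5/R)*R = R*(4 + R + 5/R))
c(U)*1012 = (5 + (-19)**2 + 4*(-19))*1012 = (5 + 361 - 76)*1012 = 290*1012 = 293480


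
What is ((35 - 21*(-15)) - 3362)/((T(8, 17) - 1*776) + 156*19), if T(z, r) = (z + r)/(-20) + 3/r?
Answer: -204816/148711 ≈ -1.3773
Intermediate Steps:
T(z, r) = 3/r - r/20 - z/20 (T(z, r) = (r + z)*(-1/20) + 3/r = (-r/20 - z/20) + 3/r = 3/r - r/20 - z/20)
((35 - 21*(-15)) - 3362)/((T(8, 17) - 1*776) + 156*19) = ((35 - 21*(-15)) - 3362)/(((1/20)*(60 - 1*17*(17 + 8))/17 - 1*776) + 156*19) = ((35 + 315) - 3362)/(((1/20)*(1/17)*(60 - 1*17*25) - 776) + 2964) = (350 - 3362)/(((1/20)*(1/17)*(60 - 425) - 776) + 2964) = -3012/(((1/20)*(1/17)*(-365) - 776) + 2964) = -3012/((-73/68 - 776) + 2964) = -3012/(-52841/68 + 2964) = -3012/148711/68 = -3012*68/148711 = -204816/148711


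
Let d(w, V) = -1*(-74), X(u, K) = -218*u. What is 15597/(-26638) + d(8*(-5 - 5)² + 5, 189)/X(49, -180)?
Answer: -84289183/142273558 ≈ -0.59244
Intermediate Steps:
d(w, V) = 74
15597/(-26638) + d(8*(-5 - 5)² + 5, 189)/X(49, -180) = 15597/(-26638) + 74/((-218*49)) = 15597*(-1/26638) + 74/(-10682) = -15597/26638 + 74*(-1/10682) = -15597/26638 - 37/5341 = -84289183/142273558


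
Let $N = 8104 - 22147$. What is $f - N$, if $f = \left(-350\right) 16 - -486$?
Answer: $8929$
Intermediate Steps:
$f = -5114$ ($f = -5600 + 486 = -5114$)
$N = -14043$ ($N = 8104 - 22147 = -14043$)
$f - N = -5114 - -14043 = -5114 + 14043 = 8929$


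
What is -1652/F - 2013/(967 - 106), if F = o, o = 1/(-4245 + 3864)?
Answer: 180640573/287 ≈ 6.2941e+5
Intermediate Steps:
o = -1/381 (o = 1/(-381) = -1/381 ≈ -0.0026247)
F = -1/381 ≈ -0.0026247
-1652/F - 2013/(967 - 106) = -1652/(-1/381) - 2013/(967 - 106) = -1652*(-381) - 2013/861 = 629412 - 2013*1/861 = 629412 - 671/287 = 180640573/287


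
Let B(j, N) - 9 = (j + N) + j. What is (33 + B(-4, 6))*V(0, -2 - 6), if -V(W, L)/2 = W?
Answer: 0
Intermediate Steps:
V(W, L) = -2*W
B(j, N) = 9 + N + 2*j (B(j, N) = 9 + ((j + N) + j) = 9 + ((N + j) + j) = 9 + (N + 2*j) = 9 + N + 2*j)
(33 + B(-4, 6))*V(0, -2 - 6) = (33 + (9 + 6 + 2*(-4)))*(-2*0) = (33 + (9 + 6 - 8))*0 = (33 + 7)*0 = 40*0 = 0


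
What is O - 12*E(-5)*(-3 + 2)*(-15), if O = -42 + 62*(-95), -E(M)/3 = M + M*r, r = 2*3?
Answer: -24832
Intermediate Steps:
r = 6
E(M) = -21*M (E(M) = -3*(M + M*6) = -3*(M + 6*M) = -21*M)
O = -5932 (O = -42 - 5890 = -5932)
O - 12*E(-5)*(-3 + 2)*(-15) = -5932 - 12*(-21*(-5))*(-3 + 2)*(-15) = -5932 - 1260*(-1)*(-15) = -5932 - 12*(-105)*(-15) = -5932 + 1260*(-15) = -5932 - 18900 = -24832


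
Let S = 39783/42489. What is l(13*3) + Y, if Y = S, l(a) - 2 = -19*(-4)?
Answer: 1117975/14163 ≈ 78.936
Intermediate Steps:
l(a) = 78 (l(a) = 2 - 19*(-4) = 2 + 76 = 78)
S = 13261/14163 (S = 39783*(1/42489) = 13261/14163 ≈ 0.93631)
Y = 13261/14163 ≈ 0.93631
l(13*3) + Y = 78 + 13261/14163 = 1117975/14163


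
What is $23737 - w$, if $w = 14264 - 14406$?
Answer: $23879$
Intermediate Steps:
$w = -142$ ($w = 14264 - 14406 = -142$)
$23737 - w = 23737 - -142 = 23737 + 142 = 23879$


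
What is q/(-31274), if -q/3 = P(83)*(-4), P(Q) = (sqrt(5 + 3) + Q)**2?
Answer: -2178/823 - 1992*sqrt(2)/15637 ≈ -2.8266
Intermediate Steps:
P(Q) = (Q + 2*sqrt(2))**2 (P(Q) = (sqrt(8) + Q)**2 = (2*sqrt(2) + Q)**2 = (Q + 2*sqrt(2))**2)
q = 12*(83 + 2*sqrt(2))**2 (q = -3*(83 + 2*sqrt(2))**2*(-4) = -(-12)*(83 + 2*sqrt(2))**2 = 12*(83 + 2*sqrt(2))**2 ≈ 88398.)
q/(-31274) = (82764 + 3984*sqrt(2))/(-31274) = (82764 + 3984*sqrt(2))*(-1/31274) = -2178/823 - 1992*sqrt(2)/15637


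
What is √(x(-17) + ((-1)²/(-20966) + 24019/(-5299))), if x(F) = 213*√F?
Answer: √(-55948001065096602 + 2629048545141985428*I*√17)/111098834 ≈ 20.901 + 21.009*I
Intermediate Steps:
√(x(-17) + ((-1)²/(-20966) + 24019/(-5299))) = √(213*√(-17) + ((-1)²/(-20966) + 24019/(-5299))) = √(213*(I*√17) + (1*(-1/20966) + 24019*(-1/5299))) = √(213*I*√17 + (-1/20966 - 24019/5299)) = √(213*I*√17 - 503587653/111098834) = √(-503587653/111098834 + 213*I*√17)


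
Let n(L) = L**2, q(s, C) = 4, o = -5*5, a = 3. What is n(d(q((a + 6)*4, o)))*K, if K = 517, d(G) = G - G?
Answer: 0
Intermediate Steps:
o = -25
d(G) = 0
n(d(q((a + 6)*4, o)))*K = 0**2*517 = 0*517 = 0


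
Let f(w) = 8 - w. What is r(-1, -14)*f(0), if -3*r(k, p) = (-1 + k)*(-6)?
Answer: -32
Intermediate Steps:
r(k, p) = -2 + 2*k (r(k, p) = -(-1 + k)*(-6)/3 = -(6 - 6*k)/3 = -2 + 2*k)
r(-1, -14)*f(0) = (-2 + 2*(-1))*(8 - 1*0) = (-2 - 2)*(8 + 0) = -4*8 = -32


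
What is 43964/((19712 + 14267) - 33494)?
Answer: 43964/485 ≈ 90.647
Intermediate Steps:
43964/((19712 + 14267) - 33494) = 43964/(33979 - 33494) = 43964/485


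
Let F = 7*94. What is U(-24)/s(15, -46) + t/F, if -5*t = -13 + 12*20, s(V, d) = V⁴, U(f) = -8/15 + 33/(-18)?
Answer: -17249492/249834375 ≈ -0.069044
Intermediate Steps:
U(f) = -71/30 (U(f) = -8*1/15 + 33*(-1/18) = -8/15 - 11/6 = -71/30)
t = -227/5 (t = -(-13 + 12*20)/5 = -(-13 + 240)/5 = -⅕*227 = -227/5 ≈ -45.400)
F = 658
U(-24)/s(15, -46) + t/F = -71/(30*(15⁴)) - 227/5/658 = -71/30/50625 - 227/5*1/658 = -71/30*1/50625 - 227/3290 = -71/1518750 - 227/3290 = -17249492/249834375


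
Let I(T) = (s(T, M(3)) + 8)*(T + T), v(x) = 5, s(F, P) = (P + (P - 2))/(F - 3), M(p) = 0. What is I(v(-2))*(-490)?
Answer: -34300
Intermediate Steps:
s(F, P) = (-2 + 2*P)/(-3 + F) (s(F, P) = (P + (-2 + P))/(-3 + F) = (-2 + 2*P)/(-3 + F))
I(T) = 2*T*(8 - 2/(-3 + T)) (I(T) = (2*(-1 + 0)/(-3 + T) + 8)*(T + T) = (2*(-1)/(-3 + T) + 8)*(2*T) = (-2/(-3 + T) + 8)*(2*T) = (8 - 2/(-3 + T))*(2*T) = 2*T*(8 - 2/(-3 + T)))
I(v(-2))*(-490) = (4*5*(-13 + 4*5)/(-3 + 5))*(-490) = (4*5*(-13 + 20)/2)*(-490) = (4*5*(½)*7)*(-490) = 70*(-490) = -34300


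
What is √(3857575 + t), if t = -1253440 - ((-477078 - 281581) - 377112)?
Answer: √3739906 ≈ 1933.9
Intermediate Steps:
t = -117669 (t = -1253440 - (-758659 - 377112) = -1253440 - 1*(-1135771) = -1253440 + 1135771 = -117669)
√(3857575 + t) = √(3857575 - 117669) = √3739906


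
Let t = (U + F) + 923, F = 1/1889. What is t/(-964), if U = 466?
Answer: -1311911/910498 ≈ -1.4409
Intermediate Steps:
F = 1/1889 ≈ 0.00052938
t = 2623822/1889 (t = (466 + 1/1889) + 923 = 880275/1889 + 923 = 2623822/1889 ≈ 1389.0)
t/(-964) = (2623822/1889)/(-964) = (2623822/1889)*(-1/964) = -1311911/910498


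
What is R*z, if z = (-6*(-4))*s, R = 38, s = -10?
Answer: -9120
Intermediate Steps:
z = -240 (z = -6*(-4)*(-10) = 24*(-10) = -240)
R*z = 38*(-240) = -9120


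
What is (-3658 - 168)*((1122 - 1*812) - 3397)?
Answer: 11810862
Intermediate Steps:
(-3658 - 168)*((1122 - 1*812) - 3397) = -3826*((1122 - 812) - 3397) = -3826*(310 - 3397) = -3826*(-3087) = 11810862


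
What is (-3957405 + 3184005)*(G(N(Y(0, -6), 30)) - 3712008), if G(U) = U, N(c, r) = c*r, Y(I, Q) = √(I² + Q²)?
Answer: 2870727775200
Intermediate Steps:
(-3957405 + 3184005)*(G(N(Y(0, -6), 30)) - 3712008) = (-3957405 + 3184005)*(√(0² + (-6)²)*30 - 3712008) = -773400*(√(0 + 36)*30 - 3712008) = -773400*(√36*30 - 3712008) = -773400*(6*30 - 3712008) = -773400*(180 - 3712008) = -773400*(-3711828) = 2870727775200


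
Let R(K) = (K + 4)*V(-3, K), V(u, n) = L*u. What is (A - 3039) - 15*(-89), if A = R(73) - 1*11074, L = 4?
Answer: -13702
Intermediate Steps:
V(u, n) = 4*u
R(K) = -48 - 12*K (R(K) = (K + 4)*(4*(-3)) = (4 + K)*(-12) = -48 - 12*K)
A = -11998 (A = (-48 - 12*73) - 1*11074 = (-48 - 876) - 11074 = -924 - 11074 = -11998)
(A - 3039) - 15*(-89) = (-11998 - 3039) - 15*(-89) = -15037 + 1335 = -13702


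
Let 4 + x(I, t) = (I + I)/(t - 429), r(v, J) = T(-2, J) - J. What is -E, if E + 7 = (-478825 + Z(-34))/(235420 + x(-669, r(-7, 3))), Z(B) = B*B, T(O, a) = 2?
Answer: 152334866/16871703 ≈ 9.0290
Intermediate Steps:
Z(B) = B²
r(v, J) = 2 - J
x(I, t) = -4 + 2*I/(-429 + t) (x(I, t) = -4 + (I + I)/(t - 429) = -4 + (2*I)/(-429 + t) = -4 + 2*I/(-429 + t))
E = -152334866/16871703 (E = -7 + (-478825 + (-34)²)/(235420 + 2*(858 - 669 - 2*(2 - 1*3))/(-429 + (2 - 1*3))) = -7 + (-478825 + 1156)/(235420 + 2*(858 - 669 - 2*(2 - 3))/(-429 + (2 - 3))) = -7 - 477669/(235420 + 2*(858 - 669 - 2*(-1))/(-429 - 1)) = -7 - 477669/(235420 + 2*(858 - 669 + 2)/(-430)) = -7 - 477669/(235420 + 2*(-1/430)*191) = -7 - 477669/(235420 - 191/215) = -7 - 477669/50615109/215 = -7 - 477669*215/50615109 = -7 - 34232945/16871703 = -152334866/16871703 ≈ -9.0290)
-E = -1*(-152334866/16871703) = 152334866/16871703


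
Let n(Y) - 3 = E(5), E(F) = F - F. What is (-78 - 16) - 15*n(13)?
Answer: -139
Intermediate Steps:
E(F) = 0
n(Y) = 3 (n(Y) = 3 + 0 = 3)
(-78 - 16) - 15*n(13) = (-78 - 16) - 15*3 = -94 - 45 = -139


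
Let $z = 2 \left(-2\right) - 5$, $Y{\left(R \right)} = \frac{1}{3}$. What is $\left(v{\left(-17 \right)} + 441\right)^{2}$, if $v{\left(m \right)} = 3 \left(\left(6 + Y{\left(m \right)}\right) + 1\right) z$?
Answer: $59049$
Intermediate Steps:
$Y{\left(R \right)} = \frac{1}{3}$
$z = -9$ ($z = -4 - 5 = -9$)
$v{\left(m \right)} = -198$ ($v{\left(m \right)} = 3 \left(\left(6 + \frac{1}{3}\right) + 1\right) \left(-9\right) = 3 \left(\frac{19}{3} + 1\right) \left(-9\right) = 3 \cdot \frac{22}{3} \left(-9\right) = 22 \left(-9\right) = -198$)
$\left(v{\left(-17 \right)} + 441\right)^{2} = \left(-198 + 441\right)^{2} = 243^{2} = 59049$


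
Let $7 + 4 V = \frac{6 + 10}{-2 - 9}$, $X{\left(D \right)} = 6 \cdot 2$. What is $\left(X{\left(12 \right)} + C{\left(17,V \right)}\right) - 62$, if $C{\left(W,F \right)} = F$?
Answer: $- \frac{2293}{44} \approx -52.114$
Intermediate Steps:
$X{\left(D \right)} = 12$
$V = - \frac{93}{44}$ ($V = - \frac{7}{4} + \frac{\left(6 + 10\right) \frac{1}{-2 - 9}}{4} = - \frac{7}{4} + \frac{16 \frac{1}{-11}}{4} = - \frac{7}{4} + \frac{16 \left(- \frac{1}{11}\right)}{4} = - \frac{7}{4} + \frac{1}{4} \left(- \frac{16}{11}\right) = - \frac{7}{4} - \frac{4}{11} = - \frac{93}{44} \approx -2.1136$)
$\left(X{\left(12 \right)} + C{\left(17,V \right)}\right) - 62 = \left(12 - \frac{93}{44}\right) - 62 = \frac{435}{44} - 62 = - \frac{2293}{44}$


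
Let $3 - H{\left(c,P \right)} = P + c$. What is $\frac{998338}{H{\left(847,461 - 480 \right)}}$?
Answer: $- \frac{90758}{75} \approx -1210.1$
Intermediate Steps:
$H{\left(c,P \right)} = 3 - P - c$ ($H{\left(c,P \right)} = 3 - \left(P + c\right) = 3 - P - c$)
$\frac{998338}{H{\left(847,461 - 480 \right)}} = \frac{998338}{3 - \left(461 - 480\right) - 847} = \frac{998338}{3 - -19 - 847} = \frac{998338}{3 + 19 - 847} = \frac{998338}{-825} = 998338 \left(- \frac{1}{825}\right) = - \frac{90758}{75}$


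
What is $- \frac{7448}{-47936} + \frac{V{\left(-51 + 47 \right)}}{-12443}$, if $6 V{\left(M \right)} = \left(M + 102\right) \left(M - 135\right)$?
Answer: $\frac{10794973}{31953624} \approx 0.33783$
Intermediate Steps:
$V{\left(M \right)} = \frac{\left(-135 + M\right) \left(102 + M\right)}{6}$ ($V{\left(M \right)} = \frac{\left(M + 102\right) \left(M - 135\right)}{6} = \frac{\left(102 + M\right) \left(-135 + M\right)}{6} = \frac{\left(-135 + M\right) \left(102 + M\right)}{6}$)
$- \frac{7448}{-47936} + \frac{V{\left(-51 + 47 \right)}}{-12443} = - \frac{7448}{-47936} + \frac{-2295 - \frac{11 \left(-51 + 47\right)}{2} + \frac{\left(-51 + 47\right)^{2}}{6}}{-12443} = \left(-7448\right) \left(- \frac{1}{47936}\right) + \left(-2295 - -22 + \frac{\left(-4\right)^{2}}{6}\right) \left(- \frac{1}{12443}\right) = \frac{133}{856} + \left(-2295 + 22 + \frac{1}{6} \cdot 16\right) \left(- \frac{1}{12443}\right) = \frac{133}{856} + \left(-2295 + 22 + \frac{8}{3}\right) \left(- \frac{1}{12443}\right) = \frac{133}{856} - - \frac{6811}{37329} = \frac{133}{856} + \frac{6811}{37329} = \frac{10794973}{31953624}$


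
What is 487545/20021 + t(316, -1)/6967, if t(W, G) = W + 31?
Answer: 3403673302/139486307 ≈ 24.401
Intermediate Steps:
t(W, G) = 31 + W
487545/20021 + t(316, -1)/6967 = 487545/20021 + (31 + 316)/6967 = 487545*(1/20021) + 347*(1/6967) = 487545/20021 + 347/6967 = 3403673302/139486307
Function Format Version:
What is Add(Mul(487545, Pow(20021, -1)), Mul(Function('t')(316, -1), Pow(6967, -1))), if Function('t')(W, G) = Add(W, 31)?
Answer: Rational(3403673302, 139486307) ≈ 24.401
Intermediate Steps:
Function('t')(W, G) = Add(31, W)
Add(Mul(487545, Pow(20021, -1)), Mul(Function('t')(316, -1), Pow(6967, -1))) = Add(Mul(487545, Pow(20021, -1)), Mul(Add(31, 316), Pow(6967, -1))) = Add(Mul(487545, Rational(1, 20021)), Mul(347, Rational(1, 6967))) = Add(Rational(487545, 20021), Rational(347, 6967)) = Rational(3403673302, 139486307)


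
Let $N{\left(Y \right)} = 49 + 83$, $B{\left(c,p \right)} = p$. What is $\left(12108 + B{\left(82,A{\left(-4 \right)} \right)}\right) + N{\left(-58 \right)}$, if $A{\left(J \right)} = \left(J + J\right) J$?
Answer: $12272$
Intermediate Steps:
$A{\left(J \right)} = 2 J^{2}$ ($A{\left(J \right)} = 2 J J = 2 J^{2}$)
$N{\left(Y \right)} = 132$
$\left(12108 + B{\left(82,A{\left(-4 \right)} \right)}\right) + N{\left(-58 \right)} = \left(12108 + 2 \left(-4\right)^{2}\right) + 132 = \left(12108 + 2 \cdot 16\right) + 132 = \left(12108 + 32\right) + 132 = 12140 + 132 = 12272$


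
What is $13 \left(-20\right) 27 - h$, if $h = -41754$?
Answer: $34734$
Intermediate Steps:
$13 \left(-20\right) 27 - h = 13 \left(-20\right) 27 - -41754 = \left(-260\right) 27 + 41754 = -7020 + 41754 = 34734$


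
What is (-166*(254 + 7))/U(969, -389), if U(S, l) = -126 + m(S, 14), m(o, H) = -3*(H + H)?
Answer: 7221/35 ≈ 206.31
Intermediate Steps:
m(o, H) = -6*H
U(S, l) = -210 (U(S, l) = -126 - 6*14 = -126 - 84 = -210)
(-166*(254 + 7))/U(969, -389) = -166*(254 + 7)/(-210) = -166*261*(-1/210) = -43326*(-1/210) = 7221/35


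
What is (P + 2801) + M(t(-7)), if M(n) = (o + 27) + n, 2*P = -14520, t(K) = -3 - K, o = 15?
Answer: -4413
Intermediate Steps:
P = -7260 (P = (1/2)*(-14520) = -7260)
M(n) = 42 + n (M(n) = (15 + 27) + n = 42 + n)
(P + 2801) + M(t(-7)) = (-7260 + 2801) + (42 + (-3 - 1*(-7))) = -4459 + (42 + (-3 + 7)) = -4459 + (42 + 4) = -4459 + 46 = -4413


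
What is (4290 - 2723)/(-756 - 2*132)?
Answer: -1567/1020 ≈ -1.5363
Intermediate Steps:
(4290 - 2723)/(-756 - 2*132) = 1567/(-756 - 264) = 1567/(-1020) = 1567*(-1/1020) = -1567/1020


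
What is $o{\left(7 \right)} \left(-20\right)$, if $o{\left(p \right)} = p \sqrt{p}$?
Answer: $- 140 \sqrt{7} \approx -370.41$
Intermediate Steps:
$o{\left(p \right)} = p^{\frac{3}{2}}$
$o{\left(7 \right)} \left(-20\right) = 7^{\frac{3}{2}} \left(-20\right) = 7 \sqrt{7} \left(-20\right) = - 140 \sqrt{7}$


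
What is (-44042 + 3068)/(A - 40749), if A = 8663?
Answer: 20487/16043 ≈ 1.2770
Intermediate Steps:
(-44042 + 3068)/(A - 40749) = (-44042 + 3068)/(8663 - 40749) = -40974/(-32086) = -40974*(-1/32086) = 20487/16043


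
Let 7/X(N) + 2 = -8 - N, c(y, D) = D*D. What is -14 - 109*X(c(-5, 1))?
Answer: 609/11 ≈ 55.364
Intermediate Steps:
c(y, D) = D²
X(N) = 7/(-10 - N) (X(N) = 7/(-2 + (-8 - N)) = 7/(-10 - N))
-14 - 109*X(c(-5, 1)) = -14 - (-763)/(10 + 1²) = -14 - (-763)/(10 + 1) = -14 - (-763)/11 = -14 - 109*(-7/11) = -14 + 763/11 = 609/11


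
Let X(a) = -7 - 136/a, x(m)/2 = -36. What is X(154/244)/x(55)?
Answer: 17131/5544 ≈ 3.0900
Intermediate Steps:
x(m) = -72 (x(m) = 2*(-36) = -72)
X(154/244)/x(55) = (-7 - 136/(154/244))/(-72) = (-7 - 136/(154*(1/244)))*(-1/72) = (-7 - 136/77/122)*(-1/72) = (-7 - 136*122/77)*(-1/72) = (-7 - 16592/77)*(-1/72) = -17131/77*(-1/72) = 17131/5544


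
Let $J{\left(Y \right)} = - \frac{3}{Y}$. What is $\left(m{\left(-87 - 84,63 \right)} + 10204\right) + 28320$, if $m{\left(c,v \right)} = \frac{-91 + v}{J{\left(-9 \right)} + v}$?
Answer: $\frac{3659738}{95} \approx 38524.0$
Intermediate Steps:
$m{\left(c,v \right)} = \frac{-91 + v}{\frac{1}{3} + v}$ ($m{\left(c,v \right)} = \frac{-91 + v}{- \frac{3}{-9} + v} = \frac{-91 + v}{\left(-3\right) \left(- \frac{1}{9}\right) + v} = \frac{-91 + v}{\frac{1}{3} + v}$)
$\left(m{\left(-87 - 84,63 \right)} + 10204\right) + 28320 = \left(\frac{3 \left(-91 + 63\right)}{1 + 3 \cdot 63} + 10204\right) + 28320 = \left(3 \frac{1}{1 + 189} \left(-28\right) + 10204\right) + 28320 = \left(3 \cdot \frac{1}{190} \left(-28\right) + 10204\right) + 28320 = \left(- \frac{42}{95} + 10204\right) + 28320 = \frac{969338}{95} + 28320 = \frac{3659738}{95}$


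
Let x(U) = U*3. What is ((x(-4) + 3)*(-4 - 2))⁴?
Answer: 8503056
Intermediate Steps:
x(U) = 3*U
((x(-4) + 3)*(-4 - 2))⁴ = ((3*(-4) + 3)*(-4 - 2))⁴ = ((-12 + 3)*(-6))⁴ = (-9*(-6))⁴ = 54⁴ = 8503056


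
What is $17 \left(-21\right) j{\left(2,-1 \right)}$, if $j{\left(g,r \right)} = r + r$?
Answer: $714$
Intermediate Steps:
$j{\left(g,r \right)} = 2 r$
$17 \left(-21\right) j{\left(2,-1 \right)} = 17 \left(-21\right) 2 \left(-1\right) = \left(-357\right) \left(-2\right) = 714$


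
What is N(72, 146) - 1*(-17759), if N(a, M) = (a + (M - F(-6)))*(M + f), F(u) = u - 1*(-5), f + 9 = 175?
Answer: 86087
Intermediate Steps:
f = 166 (f = -9 + 175 = 166)
F(u) = 5 + u (F(u) = u + 5 = 5 + u)
N(a, M) = (166 + M)*(1 + M + a) (N(a, M) = (a + (M - (5 - 6)))*(M + 166) = (a + (M - 1*(-1)))*(166 + M) = (a + (M + 1))*(166 + M) = (a + (1 + M))*(166 + M) = (1 + M + a)*(166 + M) = (166 + M)*(1 + M + a))
N(72, 146) - 1*(-17759) = (166 + 146**2 + 166*72 + 167*146 + 146*72) - 1*(-17759) = (166 + 21316 + 11952 + 24382 + 10512) + 17759 = 68328 + 17759 = 86087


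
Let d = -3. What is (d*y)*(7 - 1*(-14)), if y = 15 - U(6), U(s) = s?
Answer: -567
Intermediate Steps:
y = 9 (y = 15 - 1*6 = 15 - 6 = 9)
(d*y)*(7 - 1*(-14)) = (-3*9)*(7 - 1*(-14)) = -27*(7 + 14) = -27*21 = -567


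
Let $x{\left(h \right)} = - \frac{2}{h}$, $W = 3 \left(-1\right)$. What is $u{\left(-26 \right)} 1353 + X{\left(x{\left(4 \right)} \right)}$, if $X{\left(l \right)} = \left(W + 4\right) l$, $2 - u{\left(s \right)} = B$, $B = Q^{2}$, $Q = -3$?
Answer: $- \frac{18943}{2} \approx -9471.5$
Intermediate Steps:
$W = -3$
$B = 9$ ($B = \left(-3\right)^{2} = 9$)
$u{\left(s \right)} = -7$ ($u{\left(s \right)} = 2 - 9 = -7$)
$X{\left(l \right)} = l$ ($X{\left(l \right)} = \left(-3 + 4\right) l = 1 l = l$)
$u{\left(-26 \right)} 1353 + X{\left(x{\left(4 \right)} \right)} = \left(-7\right) 1353 - \frac{2}{4} = -9471 - \frac{1}{2} = - \frac{18943}{2}$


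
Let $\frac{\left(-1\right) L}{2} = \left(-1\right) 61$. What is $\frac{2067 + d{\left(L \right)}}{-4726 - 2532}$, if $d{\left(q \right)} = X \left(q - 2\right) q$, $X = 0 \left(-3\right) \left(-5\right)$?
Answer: $- \frac{2067}{7258} \approx -0.28479$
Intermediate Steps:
$L = 122$ ($L = - 2 \left(\left(-1\right) 61\right) = \left(-2\right) \left(-61\right) = 122$)
$X = 0$ ($X = 0 \left(-5\right) = 0$)
$d{\left(q \right)} = 0$ ($d{\left(q \right)} = 0 \left(q - 2\right) q = 0 \left(-2 + q\right) q = 0 q \left(-2 + q\right) = 0$)
$\frac{2067 + d{\left(L \right)}}{-4726 - 2532} = \frac{2067 + 0}{-4726 - 2532} = \frac{2067}{-7258} = 2067 \left(- \frac{1}{7258}\right) = - \frac{2067}{7258}$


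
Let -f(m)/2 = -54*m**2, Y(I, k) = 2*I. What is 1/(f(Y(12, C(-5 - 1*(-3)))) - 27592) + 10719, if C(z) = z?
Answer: 371048905/34616 ≈ 10719.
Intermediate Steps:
f(m) = 108*m**2 (f(m) = -(-108)*m**2 = 108*m**2)
1/(f(Y(12, C(-5 - 1*(-3)))) - 27592) + 10719 = 1/(108*(2*12)**2 - 27592) + 10719 = 1/(108*24**2 - 27592) + 10719 = 1/(108*576 - 27592) + 10719 = 1/(62208 - 27592) + 10719 = 1/34616 + 10719 = 371048905/34616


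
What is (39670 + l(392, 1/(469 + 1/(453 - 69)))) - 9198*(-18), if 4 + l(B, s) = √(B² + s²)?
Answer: 205230 + 8*√77876265513313/180097 ≈ 2.0562e+5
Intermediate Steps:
l(B, s) = -4 + √(B² + s²)
(39670 + l(392, 1/(469 + 1/(453 - 69)))) - 9198*(-18) = (39670 + (-4 + √(392² + (1/(469 + 1/(453 - 69)))²))) - 9198*(-18) = (39670 + (-4 + √(153664 + (1/(469 + 1/384))²))) + 165564 = (39670 + (-4 + √(153664 + (1/(180097/384))²))) + 165564 = (39670 + (-4 + √(153664 + (384/180097)²))) + 165564 = (39670 + (-4 + √(153664 + 147456/32434929409))) + 165564 = (39670 + (-4 + √(4984080992852032/32434929409))) + 165564 = (39670 + (-4 + 8*√77876265513313/180097)) + 165564 = (39666 + 8*√77876265513313/180097) + 165564 = 205230 + 8*√77876265513313/180097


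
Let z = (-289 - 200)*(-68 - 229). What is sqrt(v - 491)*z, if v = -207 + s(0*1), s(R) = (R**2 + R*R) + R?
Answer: 145233*I*sqrt(698) ≈ 3.837e+6*I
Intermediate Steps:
s(R) = R + 2*R**2 (s(R) = (R**2 + R**2) + R = 2*R**2 + R = R + 2*R**2)
v = -207 (v = -207 + (0*1)*(1 + 2*(0*1)) = -207 + 0*(1 + 2*0) = -207 + 0*(1 + 0) = -207 + 0*1 = -207 + 0 = -207)
z = 145233 (z = -489*(-297) = 145233)
sqrt(v - 491)*z = sqrt(-207 - 491)*145233 = sqrt(-698)*145233 = (I*sqrt(698))*145233 = 145233*I*sqrt(698)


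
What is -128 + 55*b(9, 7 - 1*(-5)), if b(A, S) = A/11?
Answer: -83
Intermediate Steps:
b(A, S) = A/11 (b(A, S) = A*(1/11) = A/11)
-128 + 55*b(9, 7 - 1*(-5)) = -128 + 55*((1/11)*9) = -128 + 55*(9/11) = -128 + 45 = -83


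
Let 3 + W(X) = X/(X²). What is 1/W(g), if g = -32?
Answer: -32/97 ≈ -0.32990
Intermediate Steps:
W(X) = -3 + 1/X (W(X) = -3 + X/(X²) = -3 + X/X² = -3 + 1/X)
1/W(g) = 1/(-3 + 1/(-32)) = 1/(-3 - 1/32) = 1/(-97/32) = -32/97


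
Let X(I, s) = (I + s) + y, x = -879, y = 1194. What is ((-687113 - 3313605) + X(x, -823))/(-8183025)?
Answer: 1333742/2727675 ≈ 0.48897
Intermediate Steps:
X(I, s) = 1194 + I + s (X(I, s) = (I + s) + 1194 = 1194 + I + s)
((-687113 - 3313605) + X(x, -823))/(-8183025) = ((-687113 - 3313605) + (1194 - 879 - 823))/(-8183025) = (-4000718 - 508)*(-1/8183025) = -4001226*(-1/8183025) = 1333742/2727675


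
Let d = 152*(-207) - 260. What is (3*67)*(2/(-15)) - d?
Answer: 158486/5 ≈ 31697.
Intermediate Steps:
d = -31724 (d = -31464 - 260 = -31724)
(3*67)*(2/(-15)) - d = (3*67)*(2/(-15)) - 1*(-31724) = 201*(2*(-1/15)) + 31724 = 201*(-2/15) + 31724 = -134/5 + 31724 = 158486/5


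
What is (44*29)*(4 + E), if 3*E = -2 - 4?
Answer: 2552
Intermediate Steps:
E = -2 (E = (-2 - 4)/3 = (⅓)*(-6) = -2)
(44*29)*(4 + E) = (44*29)*(4 - 2) = 1276*2 = 2552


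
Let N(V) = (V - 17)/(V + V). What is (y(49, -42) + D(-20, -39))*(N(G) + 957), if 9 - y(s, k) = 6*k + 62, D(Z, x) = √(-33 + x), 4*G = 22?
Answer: 4185169/22 + 63093*I*√2/11 ≈ 1.9024e+5 + 8111.5*I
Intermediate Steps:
G = 11/2 (G = (¼)*22 = 11/2 ≈ 5.5000)
y(s, k) = -53 - 6*k (y(s, k) = 9 - (6*k + 62) = 9 - (62 + 6*k) = 9 + (-62 - 6*k) = -53 - 6*k)
N(V) = (-17 + V)/(2*V) (N(V) = (-17 + V)/((2*V)) = (-17 + V)*(1/(2*V)) = (-17 + V)/(2*V))
(y(49, -42) + D(-20, -39))*(N(G) + 957) = ((-53 - 6*(-42)) + √(-33 - 39))*((-17 + 11/2)/(2*(11/2)) + 957) = ((-53 + 252) + √(-72))*((½)*(2/11)*(-23/2) + 957) = (199 + 6*I*√2)*(-23/22 + 957) = (199 + 6*I*√2)*(21031/22) = 4185169/22 + 63093*I*√2/11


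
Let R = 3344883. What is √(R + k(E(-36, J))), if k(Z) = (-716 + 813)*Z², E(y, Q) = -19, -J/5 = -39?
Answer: 10*√33799 ≈ 1838.5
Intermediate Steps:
J = 195 (J = -5*(-39) = 195)
k(Z) = 97*Z²
√(R + k(E(-36, J))) = √(3344883 + 97*(-19)²) = √(3344883 + 97*361) = √(3344883 + 35017) = √3379900 = 10*√33799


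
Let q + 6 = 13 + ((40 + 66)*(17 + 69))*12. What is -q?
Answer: -109399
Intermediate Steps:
q = 109399 (q = -6 + (13 + ((40 + 66)*(17 + 69))*12) = -6 + (13 + (106*86)*12) = -6 + (13 + 9116*12) = -6 + (13 + 109392) = -6 + 109405 = 109399)
-q = -1*109399 = -109399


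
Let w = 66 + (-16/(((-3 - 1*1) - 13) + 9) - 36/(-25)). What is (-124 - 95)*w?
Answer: -380184/25 ≈ -15207.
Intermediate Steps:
w = 1736/25 (w = 66 + (-16/(((-3 - 1) - 13) + 9) - 36*(-1/25)) = 66 + (-16/((-4 - 13) + 9) + 36/25) = 66 + (-16/(-17 + 9) + 36/25) = 66 + (-16/(-8) + 36/25) = 66 + (-16*(-⅛) + 36/25) = 66 + (2 + 36/25) = 66 + 86/25 = 1736/25 ≈ 69.440)
(-124 - 95)*w = (-124 - 95)*(1736/25) = -219*1736/25 = -380184/25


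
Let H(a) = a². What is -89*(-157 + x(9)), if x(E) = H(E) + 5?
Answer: 6319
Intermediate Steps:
x(E) = 5 + E² (x(E) = E² + 5 = 5 + E²)
-89*(-157 + x(9)) = -89*(-157 + (5 + 9²)) = -89*(-157 + (5 + 81)) = -89*(-157 + 86) = -89*(-71) = 6319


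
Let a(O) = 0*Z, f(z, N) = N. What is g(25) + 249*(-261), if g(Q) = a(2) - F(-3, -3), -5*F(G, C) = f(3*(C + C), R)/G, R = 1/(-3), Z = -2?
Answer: -2924504/45 ≈ -64989.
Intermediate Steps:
R = -⅓ ≈ -0.33333
a(O) = 0 (a(O) = 0*(-2) = 0)
F(G, C) = 1/(15*G) (F(G, C) = -(-1)/(15*G) = 1/(15*G))
g(Q) = 1/45 (g(Q) = 0 - 1/(15*(-3)) = 0 - (-1)/(15*3) = 0 - 1*(-1/45) = 0 + 1/45 = 1/45)
g(25) + 249*(-261) = 1/45 + 249*(-261) = 1/45 - 64989 = -2924504/45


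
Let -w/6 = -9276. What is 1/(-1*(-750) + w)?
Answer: 1/56406 ≈ 1.7729e-5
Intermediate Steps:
w = 55656 (w = -6*(-9276) = 55656)
1/(-1*(-750) + w) = 1/(-1*(-750) + 55656) = 1/(750 + 55656) = 1/56406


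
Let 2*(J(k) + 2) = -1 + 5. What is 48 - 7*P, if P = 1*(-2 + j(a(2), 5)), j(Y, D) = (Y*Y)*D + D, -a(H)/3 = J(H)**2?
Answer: 27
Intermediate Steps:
J(k) = 0 (J(k) = -2 + (-1 + 5)/2 = -2 + (1/2)*4 = -2 + 2 = 0)
a(H) = 0 (a(H) = -3*0**2 = -3*0 = 0)
j(Y, D) = D + D*Y**2 (j(Y, D) = Y**2*D + D = D*Y**2 + D = D + D*Y**2)
P = 3 (P = 1*(-2 + 5*(1 + 0**2)) = 1*(-2 + 5*(1 + 0)) = 1*(-2 + 5*1) = 1*(-2 + 5) = 1*3 = 3)
48 - 7*P = 48 - 7*3 = 48 - 21 = 27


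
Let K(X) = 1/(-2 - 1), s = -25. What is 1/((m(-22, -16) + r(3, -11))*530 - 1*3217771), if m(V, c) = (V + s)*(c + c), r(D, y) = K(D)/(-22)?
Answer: -33/79881218 ≈ -4.1311e-7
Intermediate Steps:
K(X) = -1/3 (K(X) = 1/(-3) = -1/3)
r(D, y) = 1/66 (r(D, y) = -1/3/(-22) = -1/3*(-1/22) = 1/66)
m(V, c) = 2*c*(-25 + V) (m(V, c) = (V - 25)*(c + c) = (-25 + V)*(2*c) = 2*c*(-25 + V))
1/((m(-22, -16) + r(3, -11))*530 - 1*3217771) = 1/((2*(-16)*(-25 - 22) + 1/66)*530 - 1*3217771) = 1/((2*(-16)*(-47) + 1/66)*530 - 3217771) = 1/((1504 + 1/66)*530 - 3217771) = 1/((99265/66)*530 - 3217771) = 1/(26305225/33 - 3217771) = 1/(-79881218/33) = -33/79881218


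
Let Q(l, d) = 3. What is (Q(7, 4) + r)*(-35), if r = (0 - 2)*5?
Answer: 245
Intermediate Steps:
r = -10 (r = -2*5 = -10)
(Q(7, 4) + r)*(-35) = (3 - 10)*(-35) = -7*(-35) = 245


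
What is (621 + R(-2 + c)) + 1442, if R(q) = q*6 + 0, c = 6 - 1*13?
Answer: 2009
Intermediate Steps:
c = -7 (c = 6 - 13 = -7)
R(q) = 6*q (R(q) = 6*q + 0 = 6*q)
(621 + R(-2 + c)) + 1442 = (621 + 6*(-2 - 7)) + 1442 = (621 + 6*(-9)) + 1442 = (621 - 54) + 1442 = 567 + 1442 = 2009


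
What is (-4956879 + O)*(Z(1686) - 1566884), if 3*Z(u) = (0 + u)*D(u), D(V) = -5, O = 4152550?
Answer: 1262550405326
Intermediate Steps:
Z(u) = -5*u/3 (Z(u) = ((0 + u)*(-5))/3 = (u*(-5))/3 = (-5*u)/3 = -5*u/3)
(-4956879 + O)*(Z(1686) - 1566884) = (-4956879 + 4152550)*(-5/3*1686 - 1566884) = -804329*(-2810 - 1566884) = -804329*(-1569694) = 1262550405326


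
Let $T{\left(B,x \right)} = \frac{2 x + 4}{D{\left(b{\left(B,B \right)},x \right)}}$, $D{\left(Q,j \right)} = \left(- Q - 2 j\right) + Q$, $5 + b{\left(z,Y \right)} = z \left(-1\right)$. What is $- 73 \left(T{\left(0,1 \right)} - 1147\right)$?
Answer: $83950$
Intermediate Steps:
$b{\left(z,Y \right)} = -5 - z$ ($b{\left(z,Y \right)} = -5 + z \left(-1\right) = -5 - z$)
$D{\left(Q,j \right)} = - 2 j$
$T{\left(B,x \right)} = - \frac{4 + 2 x}{2 x}$ ($T{\left(B,x \right)} = \frac{2 x + 4}{\left(-2\right) x} = \left(4 + 2 x\right) \left(- \frac{1}{2 x}\right) = - \frac{4 + 2 x}{2 x}$)
$- 73 \left(T{\left(0,1 \right)} - 1147\right) = - 73 \left(\frac{-2 - 1}{1} - 1147\right) = - 73 \left(1 \left(-2 - 1\right) - 1147\right) = - 73 \left(1 \left(-3\right) - 1147\right) = - 73 \left(-3 - 1147\right) = \left(-73\right) \left(-1150\right) = 83950$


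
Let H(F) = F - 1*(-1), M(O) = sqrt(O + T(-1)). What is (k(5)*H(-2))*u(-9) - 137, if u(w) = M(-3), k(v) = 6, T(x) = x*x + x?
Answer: -137 - 6*I*sqrt(3) ≈ -137.0 - 10.392*I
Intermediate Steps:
T(x) = x + x**2 (T(x) = x**2 + x = x + x**2)
M(O) = sqrt(O) (M(O) = sqrt(O - (1 - 1)) = sqrt(O - 1*0) = sqrt(O + 0) = sqrt(O))
u(w) = I*sqrt(3) (u(w) = sqrt(-3) = I*sqrt(3))
H(F) = 1 + F (H(F) = F + 1 = 1 + F)
(k(5)*H(-2))*u(-9) - 137 = (6*(1 - 2))*(I*sqrt(3)) - 137 = (6*(-1))*(I*sqrt(3)) - 137 = -6*I*sqrt(3) - 137 = -137 - 6*I*sqrt(3)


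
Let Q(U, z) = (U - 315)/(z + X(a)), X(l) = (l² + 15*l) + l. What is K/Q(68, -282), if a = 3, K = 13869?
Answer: 3120525/247 ≈ 12634.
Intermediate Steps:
X(l) = l² + 16*l
Q(U, z) = (-315 + U)/(57 + z) (Q(U, z) = (U - 315)/(z + 3*(16 + 3)) = (-315 + U)/(z + 3*19) = (-315 + U)/(z + 57) = (-315 + U)/(57 + z))
K/Q(68, -282) = 13869/(((-315 + 68)/(57 - 282))) = 13869/((-247/(-225))) = 13869/((-1/225*(-247))) = 13869/(247/225) = 13869*(225/247) = 3120525/247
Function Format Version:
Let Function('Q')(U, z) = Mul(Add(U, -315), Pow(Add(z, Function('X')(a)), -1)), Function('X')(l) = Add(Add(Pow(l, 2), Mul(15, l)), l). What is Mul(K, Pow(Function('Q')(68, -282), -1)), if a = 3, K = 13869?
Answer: Rational(3120525, 247) ≈ 12634.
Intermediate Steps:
Function('X')(l) = Add(Pow(l, 2), Mul(16, l))
Function('Q')(U, z) = Mul(Pow(Add(57, z), -1), Add(-315, U)) (Function('Q')(U, z) = Mul(Add(U, -315), Pow(Add(z, Mul(3, Add(16, 3))), -1)) = Mul(Add(-315, U), Pow(Add(z, Mul(3, 19)), -1)) = Mul(Add(-315, U), Pow(Add(z, 57), -1)) = Mul(Add(-315, U), Pow(Add(57, z), -1)) = Mul(Pow(Add(57, z), -1), Add(-315, U)))
Mul(K, Pow(Function('Q')(68, -282), -1)) = Mul(13869, Pow(Mul(Pow(Add(57, -282), -1), Add(-315, 68)), -1)) = Mul(13869, Pow(Mul(Pow(-225, -1), -247), -1)) = Mul(13869, Pow(Mul(Rational(-1, 225), -247), -1)) = Mul(13869, Pow(Rational(247, 225), -1)) = Mul(13869, Rational(225, 247)) = Rational(3120525, 247)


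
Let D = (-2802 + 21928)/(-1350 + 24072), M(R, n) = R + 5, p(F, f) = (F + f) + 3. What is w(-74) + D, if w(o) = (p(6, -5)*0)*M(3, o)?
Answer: 9563/11361 ≈ 0.84174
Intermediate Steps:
p(F, f) = 3 + F + f
M(R, n) = 5 + R
w(o) = 0 (w(o) = ((3 + 6 - 5)*0)*(5 + 3) = (4*0)*8 = 0*8 = 0)
D = 9563/11361 (D = 19126/22722 = 19126*(1/22722) = 9563/11361 ≈ 0.84174)
w(-74) + D = 0 + 9563/11361 = 9563/11361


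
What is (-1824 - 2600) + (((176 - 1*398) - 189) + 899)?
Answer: -3936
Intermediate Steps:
(-1824 - 2600) + (((176 - 1*398) - 189) + 899) = -4424 + (((176 - 398) - 189) + 899) = -4424 + ((-222 - 189) + 899) = -4424 + (-411 + 899) = -4424 + 488 = -3936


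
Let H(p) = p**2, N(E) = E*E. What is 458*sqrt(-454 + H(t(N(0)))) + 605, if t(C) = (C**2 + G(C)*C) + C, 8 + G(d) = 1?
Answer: 605 + 458*I*sqrt(454) ≈ 605.0 + 9758.7*I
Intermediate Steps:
G(d) = -7 (G(d) = -8 + 1 = -7)
N(E) = E**2
t(C) = C**2 - 6*C (t(C) = (C**2 - 7*C) + C = C**2 - 6*C)
458*sqrt(-454 + H(t(N(0)))) + 605 = 458*sqrt(-454 + (0**2*(-6 + 0**2))**2) + 605 = 458*sqrt(-454 + (0*(-6 + 0))**2) + 605 = 458*sqrt(-454 + (0*(-6))**2) + 605 = 458*sqrt(-454 + 0**2) + 605 = 458*sqrt(-454 + 0) + 605 = 458*sqrt(-454) + 605 = 458*(I*sqrt(454)) + 605 = 458*I*sqrt(454) + 605 = 605 + 458*I*sqrt(454)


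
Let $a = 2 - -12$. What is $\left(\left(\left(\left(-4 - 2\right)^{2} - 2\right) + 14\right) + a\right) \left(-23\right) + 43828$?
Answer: $42402$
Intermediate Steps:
$a = 14$ ($a = 2 + 12 = 14$)
$\left(\left(\left(\left(-4 - 2\right)^{2} - 2\right) + 14\right) + a\right) \left(-23\right) + 43828 = \left(\left(\left(\left(-4 - 2\right)^{2} - 2\right) + 14\right) + 14\right) \left(-23\right) + 43828 = \left(\left(\left(\left(-6\right)^{2} - 2\right) + 14\right) + 14\right) \left(-23\right) + 43828 = \left(\left(\left(36 - 2\right) + 14\right) + 14\right) \left(-23\right) + 43828 = \left(\left(34 + 14\right) + 14\right) \left(-23\right) + 43828 = \left(48 + 14\right) \left(-23\right) + 43828 = 62 \left(-23\right) + 43828 = -1426 + 43828 = 42402$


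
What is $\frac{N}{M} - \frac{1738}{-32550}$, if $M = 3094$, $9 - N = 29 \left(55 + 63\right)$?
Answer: $- \frac{7551127}{7193550} \approx -1.0497$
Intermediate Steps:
$N = -3413$ ($N = 9 - 29 \left(55 + 63\right) = 9 - 29 \cdot 118 = 9 - 3422 = -3413$)
$\frac{N}{M} - \frac{1738}{-32550} = - \frac{3413}{3094} - \frac{1738}{-32550} = \left(-3413\right) \frac{1}{3094} - - \frac{869}{16275} = - \frac{3413}{3094} + \frac{869}{16275} = - \frac{7551127}{7193550}$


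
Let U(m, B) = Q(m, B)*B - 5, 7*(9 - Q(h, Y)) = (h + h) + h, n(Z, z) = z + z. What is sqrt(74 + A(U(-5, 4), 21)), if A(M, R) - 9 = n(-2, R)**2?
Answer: sqrt(1847) ≈ 42.977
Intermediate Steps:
n(Z, z) = 2*z
Q(h, Y) = 9 - 3*h/7 (Q(h, Y) = 9 - ((h + h) + h)/7 = 9 - (2*h + h)/7 = 9 - 3*h/7)
U(m, B) = -5 + B*(9 - 3*m/7) (U(m, B) = (9 - 3*m/7)*B - 5 = B*(9 - 3*m/7) - 5 = -5 + B*(9 - 3*m/7))
A(M, R) = 9 + 4*R**2 (A(M, R) = 9 + (2*R)**2 = 9 + 4*R**2)
sqrt(74 + A(U(-5, 4), 21)) = sqrt(74 + (9 + 4*21**2)) = sqrt(74 + (9 + 4*441)) = sqrt(74 + (9 + 1764)) = sqrt(74 + 1773) = sqrt(1847)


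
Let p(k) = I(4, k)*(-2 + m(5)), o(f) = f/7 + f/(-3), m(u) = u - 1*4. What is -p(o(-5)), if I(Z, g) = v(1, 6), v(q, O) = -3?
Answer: -3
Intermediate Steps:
I(Z, g) = -3
m(u) = -4 + u (m(u) = u - 4 = -4 + u)
o(f) = -4*f/21 (o(f) = f*(⅐) + f*(-⅓) = f/7 - f/3 = -4*f/21)
p(k) = 3 (p(k) = -3*(-2 + (-4 + 5)) = -3*(-2 + 1) = -3*(-1) = 3)
-p(o(-5)) = -1*3 = -3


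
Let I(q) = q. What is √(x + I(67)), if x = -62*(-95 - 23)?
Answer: √7383 ≈ 85.924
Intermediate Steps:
x = 7316 (x = -62*(-118) = 7316)
√(x + I(67)) = √(7316 + 67) = √7383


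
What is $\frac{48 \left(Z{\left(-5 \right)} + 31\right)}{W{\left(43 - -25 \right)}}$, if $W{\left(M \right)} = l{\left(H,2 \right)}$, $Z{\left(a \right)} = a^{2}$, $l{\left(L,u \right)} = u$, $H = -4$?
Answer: $1344$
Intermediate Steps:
$W{\left(M \right)} = 2$
$\frac{48 \left(Z{\left(-5 \right)} + 31\right)}{W{\left(43 - -25 \right)}} = \frac{48 \left(\left(-5\right)^{2} + 31\right)}{2} = 48 \left(25 + 31\right) \frac{1}{2} = 48 \cdot 56 \cdot \frac{1}{2} = 2688 \cdot \frac{1}{2} = 1344$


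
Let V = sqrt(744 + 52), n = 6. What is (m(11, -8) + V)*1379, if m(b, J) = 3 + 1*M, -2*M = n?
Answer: 2758*sqrt(199) ≈ 38906.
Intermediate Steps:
M = -3 (M = -1/2*6 = -3)
m(b, J) = 0 (m(b, J) = 3 + 1*(-3) = 3 - 3 = 0)
V = 2*sqrt(199) (V = sqrt(796) = 2*sqrt(199) ≈ 28.213)
(m(11, -8) + V)*1379 = (0 + 2*sqrt(199))*1379 = (2*sqrt(199))*1379 = 2758*sqrt(199)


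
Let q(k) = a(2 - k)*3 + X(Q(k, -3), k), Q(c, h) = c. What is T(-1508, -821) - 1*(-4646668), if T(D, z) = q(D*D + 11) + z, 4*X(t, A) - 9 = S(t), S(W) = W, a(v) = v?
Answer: -1607851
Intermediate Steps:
X(t, A) = 9/4 + t/4
q(k) = 33/4 - 11*k/4 (q(k) = (2 - k)*3 + (9/4 + k/4) = (6 - 3*k) + (9/4 + k/4) = 33/4 - 11*k/4)
T(D, z) = -22 + z - 11*D²/4 (T(D, z) = (33/4 - 11*(D*D + 11)/4) + z = (33/4 - 11*(D² + 11)/4) + z = (33/4 - 11*(11 + D²)/4) + z = (33/4 + (-121/4 - 11*D²/4)) + z = (-22 - 11*D²/4) + z = -22 + z - 11*D²/4)
T(-1508, -821) - 1*(-4646668) = (-22 - 821 - 11/4*(-1508)²) - 1*(-4646668) = (-22 - 821 - 11/4*2274064) + 4646668 = (-22 - 821 - 6253676) + 4646668 = -6254519 + 4646668 = -1607851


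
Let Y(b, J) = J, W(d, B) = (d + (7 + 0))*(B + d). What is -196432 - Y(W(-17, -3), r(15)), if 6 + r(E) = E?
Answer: -196441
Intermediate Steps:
r(E) = -6 + E
W(d, B) = (7 + d)*(B + d) (W(d, B) = (d + 7)*(B + d) = (7 + d)*(B + d))
-196432 - Y(W(-17, -3), r(15)) = -196432 - (-6 + 15) = -196432 - 1*9 = -196432 - 9 = -196441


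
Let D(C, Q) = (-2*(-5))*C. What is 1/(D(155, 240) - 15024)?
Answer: -1/13474 ≈ -7.4217e-5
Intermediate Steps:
D(C, Q) = 10*C
1/(D(155, 240) - 15024) = 1/(10*155 - 15024) = 1/(1550 - 15024) = 1/(-13474) = -1/13474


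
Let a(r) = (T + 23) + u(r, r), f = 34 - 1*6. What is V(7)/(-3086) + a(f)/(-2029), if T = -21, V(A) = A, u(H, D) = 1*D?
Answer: -106783/6261494 ≈ -0.017054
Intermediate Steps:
u(H, D) = D
f = 28 (f = 34 - 6 = 28)
a(r) = 2 + r (a(r) = (-21 + 23) + r = 2 + r)
V(7)/(-3086) + a(f)/(-2029) = 7/(-3086) + (2 + 28)/(-2029) = 7*(-1/3086) + 30*(-1/2029) = -7/3086 - 30/2029 = -106783/6261494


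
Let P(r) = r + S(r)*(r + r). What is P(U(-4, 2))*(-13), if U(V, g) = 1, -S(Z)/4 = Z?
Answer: 91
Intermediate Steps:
S(Z) = -4*Z
P(r) = r - 8*r² (P(r) = r + (-4*r)*(r + r) = r + (-4*r)*(2*r) = r - 8*r²)
P(U(-4, 2))*(-13) = (1*(1 - 8*1))*(-13) = (1*(1 - 8))*(-13) = (1*(-7))*(-13) = -7*(-13) = 91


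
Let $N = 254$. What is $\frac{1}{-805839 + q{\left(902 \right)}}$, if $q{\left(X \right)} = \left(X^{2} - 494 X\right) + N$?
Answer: $- \frac{1}{437569} \approx -2.2854 \cdot 10^{-6}$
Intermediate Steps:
$q{\left(X \right)} = 254 + X^{2} - 494 X$ ($q{\left(X \right)} = \left(X^{2} - 494 X\right) + 254 = 254 + X^{2} - 494 X$)
$\frac{1}{-805839 + q{\left(902 \right)}} = \frac{1}{-805839 + \left(254 + 902^{2} - 445588\right)} = \frac{1}{-805839 + \left(254 + 813604 - 445588\right)} = \frac{1}{-805839 + 368270} = \frac{1}{-437569} = - \frac{1}{437569}$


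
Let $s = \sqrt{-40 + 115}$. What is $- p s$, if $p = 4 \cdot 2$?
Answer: $- 40 \sqrt{3} \approx -69.282$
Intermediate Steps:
$p = 8$
$s = 5 \sqrt{3}$ ($s = \sqrt{75} = 5 \sqrt{3} \approx 8.6602$)
$- p s = \left(-1\right) 8 \cdot 5 \sqrt{3} = - 8 \cdot 5 \sqrt{3} = - 40 \sqrt{3}$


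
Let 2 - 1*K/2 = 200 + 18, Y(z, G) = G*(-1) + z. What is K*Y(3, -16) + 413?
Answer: -7795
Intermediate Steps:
Y(z, G) = z - G (Y(z, G) = -G + z = z - G)
K = -432 (K = 4 - 2*(200 + 18) = 4 - 2*218 = 4 - 436 = -432)
K*Y(3, -16) + 413 = -432*(3 - 1*(-16)) + 413 = -432*(3 + 16) + 413 = -432*19 + 413 = -8208 + 413 = -7795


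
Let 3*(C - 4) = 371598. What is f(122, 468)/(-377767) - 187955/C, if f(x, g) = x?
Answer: -14203661725/9358799658 ≈ -1.5177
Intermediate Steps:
C = 123870 (C = 4 + (⅓)*371598 = 4 + 123866 = 123870)
f(122, 468)/(-377767) - 187955/C = 122/(-377767) - 187955/123870 = 122*(-1/377767) - 187955*1/123870 = -122/377767 - 37591/24774 = -14203661725/9358799658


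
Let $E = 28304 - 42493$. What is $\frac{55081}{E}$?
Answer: $- \frac{55081}{14189} \approx -3.882$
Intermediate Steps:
$E = -14189$ ($E = 28304 - 42493 = -14189$)
$\frac{55081}{E} = \frac{55081}{-14189} = 55081 \left(- \frac{1}{14189}\right) = - \frac{55081}{14189}$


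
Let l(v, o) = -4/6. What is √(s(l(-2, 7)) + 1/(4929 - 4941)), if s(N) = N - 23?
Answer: I*√95/2 ≈ 4.8734*I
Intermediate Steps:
l(v, o) = -⅔ (l(v, o) = -4*⅙ = -⅔)
s(N) = -23 + N
√(s(l(-2, 7)) + 1/(4929 - 4941)) = √((-23 - ⅔) + 1/(4929 - 4941)) = √(-71/3 + 1/(-12)) = √(-71/3 - 1/12) = √(-95/4) = I*√95/2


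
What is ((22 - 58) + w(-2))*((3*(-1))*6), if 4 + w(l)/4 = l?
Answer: 1080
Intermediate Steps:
w(l) = -16 + 4*l
((22 - 58) + w(-2))*((3*(-1))*6) = ((22 - 58) + (-16 + 4*(-2)))*((3*(-1))*6) = (-36 + (-16 - 8))*(-3*6) = (-36 - 24)*(-18) = -60*(-18) = 1080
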